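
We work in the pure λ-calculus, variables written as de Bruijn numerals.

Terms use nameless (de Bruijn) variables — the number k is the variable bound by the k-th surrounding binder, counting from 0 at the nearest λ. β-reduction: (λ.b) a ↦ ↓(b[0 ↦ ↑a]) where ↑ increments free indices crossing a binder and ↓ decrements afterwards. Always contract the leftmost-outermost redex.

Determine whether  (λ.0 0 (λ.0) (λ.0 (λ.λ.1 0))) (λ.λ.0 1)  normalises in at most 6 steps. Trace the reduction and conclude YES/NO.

  start: (λ.0 0 (λ.0) (λ.0 (λ.λ.1 0))) (λ.λ.0 1)
  →1  (λ.λ.0 1) (λ.λ.0 1) (λ.0) (λ.0 (λ.λ.1 0))
  →2  (λ.0 (λ.λ.0 1)) (λ.0) (λ.0 (λ.λ.1 0))
  →3  (λ.0) (λ.λ.0 1) (λ.0 (λ.λ.1 0))
  →4  (λ.λ.0 1) (λ.0 (λ.λ.1 0))
  →5  λ.0 (λ.0 (λ.λ.1 0))

Answer: YES — reaches normal form λ.0 (λ.0 (λ.λ.1 0)) in 5 ≤ 6 steps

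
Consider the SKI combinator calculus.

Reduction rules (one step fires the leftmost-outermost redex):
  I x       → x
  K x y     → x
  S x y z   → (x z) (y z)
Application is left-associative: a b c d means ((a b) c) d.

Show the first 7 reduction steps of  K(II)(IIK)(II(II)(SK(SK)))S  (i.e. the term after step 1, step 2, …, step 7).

Answer: after 7 steps: SK(SK)S

Derivation:
  start: K(II)(IIK)(II(II)(SK(SK)))S
  [1] II(II(II)(SK(SK)))S
  [2] I(II(II)(SK(SK)))S
  [3] II(II)(SK(SK))S
  [4] I(II)(SK(SK))S
  [5] II(SK(SK))S
  [6] I(SK(SK))S
  [7] SK(SK)S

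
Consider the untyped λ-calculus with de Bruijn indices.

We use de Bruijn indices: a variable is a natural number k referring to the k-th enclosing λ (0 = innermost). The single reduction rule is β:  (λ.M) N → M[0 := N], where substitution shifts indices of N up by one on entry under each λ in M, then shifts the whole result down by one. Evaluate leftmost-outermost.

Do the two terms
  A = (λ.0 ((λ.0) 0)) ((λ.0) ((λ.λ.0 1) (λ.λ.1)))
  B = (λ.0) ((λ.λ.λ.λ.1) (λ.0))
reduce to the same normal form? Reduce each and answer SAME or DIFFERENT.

Answer: SAME — A ⇓ λ.λ.λ.1, B ⇓ λ.λ.λ.1

Reduction:
Term A:
  start: (λ.0 ((λ.0) 0)) ((λ.0) ((λ.λ.0 1) (λ.λ.1)))
  step 1: (λ.0) ((λ.λ.0 1) (λ.λ.1)) ((λ.0) ((λ.0) ((λ.λ.0 1) (λ.λ.1))))
  step 2: (λ.λ.0 1) (λ.λ.1) ((λ.0) ((λ.0) ((λ.λ.0 1) (λ.λ.1))))
  step 3: (λ.0 (λ.λ.1)) ((λ.0) ((λ.0) ((λ.λ.0 1) (λ.λ.1))))
  step 4: (λ.0) ((λ.0) ((λ.λ.0 1) (λ.λ.1))) (λ.λ.1)
  step 5: (λ.0) ((λ.λ.0 1) (λ.λ.1)) (λ.λ.1)
  step 6: (λ.λ.0 1) (λ.λ.1) (λ.λ.1)
  step 7: (λ.0 (λ.λ.1)) (λ.λ.1)
  step 8: (λ.λ.1) (λ.λ.1)
  step 9: λ.λ.λ.1

Term B:
  start: (λ.0) ((λ.λ.λ.λ.1) (λ.0))
  step 1: (λ.λ.λ.λ.1) (λ.0)
  step 2: λ.λ.λ.1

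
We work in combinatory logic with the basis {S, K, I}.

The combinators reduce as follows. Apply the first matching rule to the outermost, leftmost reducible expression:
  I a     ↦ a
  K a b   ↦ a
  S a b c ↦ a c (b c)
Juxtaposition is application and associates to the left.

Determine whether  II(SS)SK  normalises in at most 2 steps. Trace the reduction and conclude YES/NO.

Answer: NO — after 2 steps the term is SSSK, not yet normal

Derivation:
  start: II(SS)SK
  [1] I(SS)SK
  [2] SSSK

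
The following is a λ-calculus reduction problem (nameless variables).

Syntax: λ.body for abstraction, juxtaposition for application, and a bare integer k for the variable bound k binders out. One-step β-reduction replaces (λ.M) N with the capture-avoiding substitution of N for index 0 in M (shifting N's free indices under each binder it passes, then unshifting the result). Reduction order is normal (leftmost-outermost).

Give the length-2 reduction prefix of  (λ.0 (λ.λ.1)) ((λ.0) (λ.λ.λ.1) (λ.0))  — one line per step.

Answer: after 2 steps: (λ.λ.λ.1) (λ.0) (λ.λ.1)

Working:
  start: (λ.0 (λ.λ.1)) ((λ.0) (λ.λ.λ.1) (λ.0))
  →1  (λ.0) (λ.λ.λ.1) (λ.0) (λ.λ.1)
  →2  (λ.λ.λ.1) (λ.0) (λ.λ.1)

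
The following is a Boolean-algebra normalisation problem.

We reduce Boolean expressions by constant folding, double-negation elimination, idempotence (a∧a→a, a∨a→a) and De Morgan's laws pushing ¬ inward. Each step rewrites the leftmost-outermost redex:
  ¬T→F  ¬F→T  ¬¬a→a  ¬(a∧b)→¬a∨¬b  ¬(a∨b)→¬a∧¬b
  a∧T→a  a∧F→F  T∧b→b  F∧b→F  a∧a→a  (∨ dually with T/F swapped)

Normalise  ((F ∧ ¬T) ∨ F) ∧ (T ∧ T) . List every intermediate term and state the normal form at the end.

Answer: normal form = F  (in 3 steps)

Reduction:
  start: ((F ∧ ¬T) ∨ F) ∧ (T ∧ T)
  step 1: (F ∧ ¬T) ∧ (T ∧ T)
  step 2: F ∧ (T ∧ T)
  step 3: F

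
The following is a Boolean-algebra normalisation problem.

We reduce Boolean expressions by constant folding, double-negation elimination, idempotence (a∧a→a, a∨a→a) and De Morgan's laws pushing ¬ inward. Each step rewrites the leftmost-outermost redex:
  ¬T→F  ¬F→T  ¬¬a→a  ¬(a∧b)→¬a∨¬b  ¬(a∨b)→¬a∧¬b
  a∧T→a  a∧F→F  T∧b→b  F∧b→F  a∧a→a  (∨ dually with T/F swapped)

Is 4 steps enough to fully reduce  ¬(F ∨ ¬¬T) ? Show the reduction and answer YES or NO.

  start: ¬(F ∨ ¬¬T)
  [1] ¬F ∧ ¬¬¬T
  [2] T ∧ ¬¬¬T
  [3] ¬¬¬T
  [4] ¬T

Answer: NO — after 4 steps the term is ¬T, not yet normal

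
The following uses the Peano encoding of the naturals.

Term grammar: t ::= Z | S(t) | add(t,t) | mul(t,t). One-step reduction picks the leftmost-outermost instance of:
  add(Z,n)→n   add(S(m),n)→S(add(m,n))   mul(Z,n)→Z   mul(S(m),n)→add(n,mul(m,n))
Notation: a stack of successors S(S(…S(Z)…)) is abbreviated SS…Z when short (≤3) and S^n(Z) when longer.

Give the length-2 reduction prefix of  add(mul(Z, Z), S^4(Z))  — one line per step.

Answer: after 2 steps: S^4(Z)

Derivation:
  start: add(mul(Z, Z), S^4(Z))
  [1] add(Z, S^4(Z))
  [2] S^4(Z)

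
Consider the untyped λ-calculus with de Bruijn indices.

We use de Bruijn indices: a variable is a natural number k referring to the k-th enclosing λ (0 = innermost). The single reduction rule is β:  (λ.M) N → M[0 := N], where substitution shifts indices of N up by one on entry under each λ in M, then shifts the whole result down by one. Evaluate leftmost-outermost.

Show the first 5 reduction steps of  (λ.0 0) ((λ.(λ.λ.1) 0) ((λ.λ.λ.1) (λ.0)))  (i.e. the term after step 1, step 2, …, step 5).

Answer: after 5 steps: λ.λ.1

Working:
  start: (λ.0 0) ((λ.(λ.λ.1) 0) ((λ.λ.λ.1) (λ.0)))
  →1  (λ.(λ.λ.1) 0) ((λ.λ.λ.1) (λ.0)) ((λ.(λ.λ.1) 0) ((λ.λ.λ.1) (λ.0)))
  →2  (λ.λ.1) ((λ.λ.λ.1) (λ.0)) ((λ.(λ.λ.1) 0) ((λ.λ.λ.1) (λ.0)))
  →3  (λ.(λ.λ.λ.1) (λ.0)) ((λ.(λ.λ.1) 0) ((λ.λ.λ.1) (λ.0)))
  →4  (λ.λ.λ.1) (λ.0)
  →5  λ.λ.1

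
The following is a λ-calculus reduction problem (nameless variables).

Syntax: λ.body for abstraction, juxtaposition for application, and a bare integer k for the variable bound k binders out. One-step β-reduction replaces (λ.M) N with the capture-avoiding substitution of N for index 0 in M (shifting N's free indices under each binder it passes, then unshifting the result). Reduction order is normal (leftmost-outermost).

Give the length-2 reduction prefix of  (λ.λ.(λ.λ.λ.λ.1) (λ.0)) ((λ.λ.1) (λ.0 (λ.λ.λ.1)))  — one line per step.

  start: (λ.λ.(λ.λ.λ.λ.1) (λ.0)) ((λ.λ.1) (λ.0 (λ.λ.λ.1)))
  →1  λ.(λ.λ.λ.λ.1) (λ.0)
  →2  λ.λ.λ.λ.1

Answer: after 2 steps: λ.λ.λ.λ.1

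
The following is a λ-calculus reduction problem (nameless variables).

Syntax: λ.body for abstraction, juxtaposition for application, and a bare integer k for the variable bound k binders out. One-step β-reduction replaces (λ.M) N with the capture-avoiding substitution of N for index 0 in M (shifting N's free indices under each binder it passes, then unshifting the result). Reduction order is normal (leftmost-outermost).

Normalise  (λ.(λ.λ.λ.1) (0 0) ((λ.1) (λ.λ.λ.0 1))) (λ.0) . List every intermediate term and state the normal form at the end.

  start: (λ.(λ.λ.λ.1) (0 0) ((λ.1) (λ.λ.λ.0 1))) (λ.0)
  [1] (λ.λ.λ.1) ((λ.0) (λ.0)) ((λ.λ.0) (λ.λ.λ.0 1))
  [2] (λ.λ.1) ((λ.λ.0) (λ.λ.λ.0 1))
  [3] λ.(λ.λ.0) (λ.λ.λ.0 1)
  [4] λ.λ.0

Answer: normal form = λ.λ.0  (in 4 steps)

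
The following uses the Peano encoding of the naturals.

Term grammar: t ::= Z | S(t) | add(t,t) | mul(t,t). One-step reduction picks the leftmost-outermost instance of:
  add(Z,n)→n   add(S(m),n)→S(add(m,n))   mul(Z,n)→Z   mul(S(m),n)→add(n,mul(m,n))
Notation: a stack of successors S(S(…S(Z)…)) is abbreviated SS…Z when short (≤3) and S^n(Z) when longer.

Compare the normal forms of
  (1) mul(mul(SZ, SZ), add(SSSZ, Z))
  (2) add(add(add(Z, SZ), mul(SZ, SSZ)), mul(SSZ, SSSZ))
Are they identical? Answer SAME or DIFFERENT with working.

Answer: DIFFERENT — A ⇓ SSSZ, B ⇓ S^9(Z)

Derivation:
Term A:
  start: mul(mul(SZ, SZ), add(SSSZ, Z))
  step 1: mul(add(SZ, mul(Z, SZ)), add(SSSZ, Z))
  step 2: mul(S(add(Z, mul(Z, SZ))), add(SSSZ, Z))
  step 3: add(add(SSSZ, Z), mul(add(Z, mul(Z, SZ)), add(SSSZ, Z)))
  step 4: add(S(add(SSZ, Z)), mul(add(Z, mul(Z, SZ)), add(SSSZ, Z)))
  step 5: S(add(add(SSZ, Z), mul(add(Z, mul(Z, SZ)), add(SSSZ, Z))))
  step 6: S(add(S(add(SZ, Z)), mul(add(Z, mul(Z, SZ)), add(SSSZ, Z))))
  step 7: S(S(add(add(SZ, Z), mul(add(Z, mul(Z, SZ)), add(SSSZ, Z)))))
  step 8: S(S(add(S(add(Z, Z)), mul(add(Z, mul(Z, SZ)), add(SSSZ, Z)))))
  step 9: S(S(S(add(add(Z, Z), mul(add(Z, mul(Z, SZ)), add(SSSZ, Z))))))
  step 10: S(S(S(add(Z, mul(add(Z, mul(Z, SZ)), add(SSSZ, Z))))))
  step 11: S(S(S(mul(add(Z, mul(Z, SZ)), add(SSSZ, Z)))))
  step 12: S(S(S(mul(mul(Z, SZ), add(SSSZ, Z)))))
  step 13: S(S(S(mul(Z, add(SSSZ, Z)))))
  step 14: SSSZ

Term B:
  start: add(add(add(Z, SZ), mul(SZ, SSZ)), mul(SSZ, SSSZ))
  step 1: add(add(SZ, mul(SZ, SSZ)), mul(SSZ, SSSZ))
  step 2: add(S(add(Z, mul(SZ, SSZ))), mul(SSZ, SSSZ))
  step 3: S(add(add(Z, mul(SZ, SSZ)), mul(SSZ, SSSZ)))
  step 4: S(add(mul(SZ, SSZ), mul(SSZ, SSSZ)))
  step 5: S(add(add(SSZ, mul(Z, SSZ)), mul(SSZ, SSSZ)))
  step 6: S(add(S(add(SZ, mul(Z, SSZ))), mul(SSZ, SSSZ)))
  step 7: S(S(add(add(SZ, mul(Z, SSZ)), mul(SSZ, SSSZ))))
  step 8: S(S(add(S(add(Z, mul(Z, SSZ))), mul(SSZ, SSSZ))))
  step 9: S(S(S(add(add(Z, mul(Z, SSZ)), mul(SSZ, SSSZ)))))
  step 10: S(S(S(add(mul(Z, SSZ), mul(SSZ, SSSZ)))))
  step 11: S(S(S(add(Z, mul(SSZ, SSSZ)))))
  step 12: S(S(S(mul(SSZ, SSSZ))))
  step 13: S(S(S(add(SSSZ, mul(SZ, SSSZ)))))
  step 14: S(S(S(S(add(SSZ, mul(SZ, SSSZ))))))
  step 15: S(S(S(S(S(add(SZ, mul(SZ, SSSZ)))))))
  step 16: S(S(S(S(S(S(add(Z, mul(SZ, SSSZ))))))))
  step 17: S(S(S(S(S(S(mul(SZ, SSSZ)))))))
  step 18: S(S(S(S(S(S(add(SSSZ, mul(Z, SSSZ))))))))
  step 19: S(S(S(S(S(S(S(add(SSZ, mul(Z, SSSZ)))))))))
  step 20: S(S(S(S(S(S(S(S(add(SZ, mul(Z, SSSZ))))))))))
  step 21: S(S(S(S(S(S(S(S(S(add(Z, mul(Z, SSSZ)))))))))))
  step 22: S(S(S(S(S(S(S(S(S(mul(Z, SSSZ))))))))))
  step 23: S^9(Z)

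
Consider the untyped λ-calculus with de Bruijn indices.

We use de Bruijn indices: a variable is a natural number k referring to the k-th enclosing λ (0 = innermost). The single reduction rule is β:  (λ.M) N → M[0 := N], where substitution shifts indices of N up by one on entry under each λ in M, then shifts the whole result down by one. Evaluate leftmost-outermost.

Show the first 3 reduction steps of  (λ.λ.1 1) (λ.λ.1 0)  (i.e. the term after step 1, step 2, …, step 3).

  start: (λ.λ.1 1) (λ.λ.1 0)
  [1] λ.(λ.λ.1 0) (λ.λ.1 0)
  [2] λ.λ.(λ.λ.1 0) 0
  [3] λ.λ.λ.1 0

Answer: after 3 steps: λ.λ.λ.1 0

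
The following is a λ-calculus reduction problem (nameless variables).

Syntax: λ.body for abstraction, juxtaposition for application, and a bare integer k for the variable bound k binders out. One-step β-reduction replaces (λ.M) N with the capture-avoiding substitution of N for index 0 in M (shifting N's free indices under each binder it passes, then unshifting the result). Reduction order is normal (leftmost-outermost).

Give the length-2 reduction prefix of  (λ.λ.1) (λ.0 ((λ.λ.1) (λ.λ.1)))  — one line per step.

Answer: after 2 steps: λ.λ.0 (λ.λ.λ.1)

Reduction:
  start: (λ.λ.1) (λ.0 ((λ.λ.1) (λ.λ.1)))
  step 1: λ.λ.0 ((λ.λ.1) (λ.λ.1))
  step 2: λ.λ.0 (λ.λ.λ.1)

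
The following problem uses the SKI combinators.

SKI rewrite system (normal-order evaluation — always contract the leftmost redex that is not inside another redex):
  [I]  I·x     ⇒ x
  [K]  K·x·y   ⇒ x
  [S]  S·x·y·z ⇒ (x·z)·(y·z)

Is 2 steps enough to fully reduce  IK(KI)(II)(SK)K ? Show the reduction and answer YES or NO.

  start: IK(KI)(II)(SK)K
  [1] K(KI)(II)(SK)K
  [2] KI(SK)K

Answer: NO — after 2 steps the term is KI(SK)K, not yet normal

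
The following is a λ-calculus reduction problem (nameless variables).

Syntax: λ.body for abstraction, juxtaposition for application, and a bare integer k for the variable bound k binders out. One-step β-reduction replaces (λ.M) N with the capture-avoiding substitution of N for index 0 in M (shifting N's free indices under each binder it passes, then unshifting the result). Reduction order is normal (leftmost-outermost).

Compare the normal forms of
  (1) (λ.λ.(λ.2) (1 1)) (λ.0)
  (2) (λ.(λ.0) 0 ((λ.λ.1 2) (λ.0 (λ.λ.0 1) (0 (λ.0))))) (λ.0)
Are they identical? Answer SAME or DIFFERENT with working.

Answer: DIFFERENT — A ⇓ λ.λ.0, B ⇓ λ.λ.0 (λ.0)

Working:
Term A:
  start: (λ.λ.(λ.2) (1 1)) (λ.0)
  [1] λ.(λ.λ.0) ((λ.0) (λ.0))
  [2] λ.λ.0

Term B:
  start: (λ.(λ.0) 0 ((λ.λ.1 2) (λ.0 (λ.λ.0 1) (0 (λ.0))))) (λ.0)
  [1] (λ.0) (λ.0) ((λ.λ.1 (λ.0)) (λ.0 (λ.λ.0 1) (0 (λ.0))))
  [2] (λ.0) ((λ.λ.1 (λ.0)) (λ.0 (λ.λ.0 1) (0 (λ.0))))
  [3] (λ.λ.1 (λ.0)) (λ.0 (λ.λ.0 1) (0 (λ.0)))
  [4] λ.(λ.0 (λ.λ.0 1) (0 (λ.0))) (λ.0)
  [5] λ.(λ.0) (λ.λ.0 1) ((λ.0) (λ.0))
  [6] λ.(λ.λ.0 1) ((λ.0) (λ.0))
  [7] λ.λ.0 ((λ.0) (λ.0))
  [8] λ.λ.0 (λ.0)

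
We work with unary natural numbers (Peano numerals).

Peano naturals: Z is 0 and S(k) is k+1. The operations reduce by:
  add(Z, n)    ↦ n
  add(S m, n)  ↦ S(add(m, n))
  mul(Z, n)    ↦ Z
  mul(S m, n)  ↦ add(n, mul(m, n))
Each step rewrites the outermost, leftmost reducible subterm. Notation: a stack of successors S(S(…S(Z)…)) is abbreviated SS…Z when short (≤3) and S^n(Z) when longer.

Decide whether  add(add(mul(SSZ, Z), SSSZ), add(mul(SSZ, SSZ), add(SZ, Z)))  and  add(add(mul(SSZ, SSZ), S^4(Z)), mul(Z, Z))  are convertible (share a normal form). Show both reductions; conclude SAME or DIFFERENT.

Answer: SAME — A ⇓ S^8(Z), B ⇓ S^8(Z)

Derivation:
Term A:
  start: add(add(mul(SSZ, Z), SSSZ), add(mul(SSZ, SSZ), add(SZ, Z)))
  [1] add(add(add(Z, mul(SZ, Z)), SSSZ), add(mul(SSZ, SSZ), add(SZ, Z)))
  [2] add(add(mul(SZ, Z), SSSZ), add(mul(SSZ, SSZ), add(SZ, Z)))
  [3] add(add(add(Z, mul(Z, Z)), SSSZ), add(mul(SSZ, SSZ), add(SZ, Z)))
  [4] add(add(mul(Z, Z), SSSZ), add(mul(SSZ, SSZ), add(SZ, Z)))
  [5] add(add(Z, SSSZ), add(mul(SSZ, SSZ), add(SZ, Z)))
  [6] add(SSSZ, add(mul(SSZ, SSZ), add(SZ, Z)))
  [7] S(add(SSZ, add(mul(SSZ, SSZ), add(SZ, Z))))
  [8] S(S(add(SZ, add(mul(SSZ, SSZ), add(SZ, Z)))))
  [9] S(S(S(add(Z, add(mul(SSZ, SSZ), add(SZ, Z))))))
  [10] S(S(S(add(mul(SSZ, SSZ), add(SZ, Z)))))
  [11] S(S(S(add(add(SSZ, mul(SZ, SSZ)), add(SZ, Z)))))
  [12] S(S(S(add(S(add(SZ, mul(SZ, SSZ))), add(SZ, Z)))))
  [13] S(S(S(S(add(add(SZ, mul(SZ, SSZ)), add(SZ, Z))))))
  [14] S(S(S(S(add(S(add(Z, mul(SZ, SSZ))), add(SZ, Z))))))
  [15] S(S(S(S(S(add(add(Z, mul(SZ, SSZ)), add(SZ, Z)))))))
  [16] S(S(S(S(S(add(mul(SZ, SSZ), add(SZ, Z)))))))
  [17] S(S(S(S(S(add(add(SSZ, mul(Z, SSZ)), add(SZ, Z)))))))
  [18] S(S(S(S(S(add(S(add(SZ, mul(Z, SSZ))), add(SZ, Z)))))))
  [19] S(S(S(S(S(S(add(add(SZ, mul(Z, SSZ)), add(SZ, Z))))))))
  [20] S(S(S(S(S(S(add(S(add(Z, mul(Z, SSZ))), add(SZ, Z))))))))
  [21] S(S(S(S(S(S(S(add(add(Z, mul(Z, SSZ)), add(SZ, Z)))))))))
  [22] S(S(S(S(S(S(S(add(mul(Z, SSZ), add(SZ, Z)))))))))
  [23] S(S(S(S(S(S(S(add(Z, add(SZ, Z)))))))))
  [24] S(S(S(S(S(S(S(add(SZ, Z))))))))
  [25] S(S(S(S(S(S(S(S(add(Z, Z)))))))))
  [26] S^8(Z)

Term B:
  start: add(add(mul(SSZ, SSZ), S^4(Z)), mul(Z, Z))
  [1] add(add(add(SSZ, mul(SZ, SSZ)), S^4(Z)), mul(Z, Z))
  [2] add(add(S(add(SZ, mul(SZ, SSZ))), S^4(Z)), mul(Z, Z))
  [3] add(S(add(add(SZ, mul(SZ, SSZ)), S^4(Z))), mul(Z, Z))
  [4] S(add(add(add(SZ, mul(SZ, SSZ)), S^4(Z)), mul(Z, Z)))
  [5] S(add(add(S(add(Z, mul(SZ, SSZ))), S^4(Z)), mul(Z, Z)))
  [6] S(add(S(add(add(Z, mul(SZ, SSZ)), S^4(Z))), mul(Z, Z)))
  [7] S(S(add(add(add(Z, mul(SZ, SSZ)), S^4(Z)), mul(Z, Z))))
  [8] S(S(add(add(mul(SZ, SSZ), S^4(Z)), mul(Z, Z))))
  [9] S(S(add(add(add(SSZ, mul(Z, SSZ)), S^4(Z)), mul(Z, Z))))
  [10] S(S(add(add(S(add(SZ, mul(Z, SSZ))), S^4(Z)), mul(Z, Z))))
  [11] S(S(add(S(add(add(SZ, mul(Z, SSZ)), S^4(Z))), mul(Z, Z))))
  [12] S(S(S(add(add(add(SZ, mul(Z, SSZ)), S^4(Z)), mul(Z, Z)))))
  [13] S(S(S(add(add(S(add(Z, mul(Z, SSZ))), S^4(Z)), mul(Z, Z)))))
  [14] S(S(S(add(S(add(add(Z, mul(Z, SSZ)), S^4(Z))), mul(Z, Z)))))
  [15] S(S(S(S(add(add(add(Z, mul(Z, SSZ)), S^4(Z)), mul(Z, Z))))))
  [16] S(S(S(S(add(add(mul(Z, SSZ), S^4(Z)), mul(Z, Z))))))
  [17] S(S(S(S(add(add(Z, S^4(Z)), mul(Z, Z))))))
  [18] S(S(S(S(add(S^4(Z), mul(Z, Z))))))
  [19] S(S(S(S(S(add(SSSZ, mul(Z, Z)))))))
  [20] S(S(S(S(S(S(add(SSZ, mul(Z, Z))))))))
  [21] S(S(S(S(S(S(S(add(SZ, mul(Z, Z)))))))))
  [22] S(S(S(S(S(S(S(S(add(Z, mul(Z, Z))))))))))
  [23] S(S(S(S(S(S(S(S(mul(Z, Z)))))))))
  [24] S^8(Z)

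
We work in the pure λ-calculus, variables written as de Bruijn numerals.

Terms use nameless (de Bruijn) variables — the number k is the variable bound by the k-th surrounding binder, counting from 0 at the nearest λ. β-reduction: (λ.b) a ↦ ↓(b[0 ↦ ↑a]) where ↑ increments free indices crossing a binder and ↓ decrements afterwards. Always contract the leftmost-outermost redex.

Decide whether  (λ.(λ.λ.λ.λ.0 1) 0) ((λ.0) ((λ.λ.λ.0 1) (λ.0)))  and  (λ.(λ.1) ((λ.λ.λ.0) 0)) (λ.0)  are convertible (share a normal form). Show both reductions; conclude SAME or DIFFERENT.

Answer: DIFFERENT — A ⇓ λ.λ.λ.0 1, B ⇓ λ.0

Reduction:
Term A:
  start: (λ.(λ.λ.λ.λ.0 1) 0) ((λ.0) ((λ.λ.λ.0 1) (λ.0)))
  [1] (λ.λ.λ.λ.0 1) ((λ.0) ((λ.λ.λ.0 1) (λ.0)))
  [2] λ.λ.λ.0 1

Term B:
  start: (λ.(λ.1) ((λ.λ.λ.0) 0)) (λ.0)
  [1] (λ.λ.0) ((λ.λ.λ.0) (λ.0))
  [2] λ.0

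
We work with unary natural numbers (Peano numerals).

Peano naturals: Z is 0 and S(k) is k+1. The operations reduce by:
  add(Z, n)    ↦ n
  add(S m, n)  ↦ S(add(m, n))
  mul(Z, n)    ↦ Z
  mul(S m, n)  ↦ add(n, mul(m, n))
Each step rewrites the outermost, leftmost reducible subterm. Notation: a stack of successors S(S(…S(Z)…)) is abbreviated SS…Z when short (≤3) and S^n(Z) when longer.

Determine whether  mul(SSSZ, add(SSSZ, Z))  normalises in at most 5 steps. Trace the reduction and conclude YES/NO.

Answer: NO — after 5 steps the term is S(S(add(add(SZ, Z), mul(SSZ, add(SSSZ, Z))))), not yet normal

Reduction:
  start: mul(SSSZ, add(SSSZ, Z))
  [1] add(add(SSSZ, Z), mul(SSZ, add(SSSZ, Z)))
  [2] add(S(add(SSZ, Z)), mul(SSZ, add(SSSZ, Z)))
  [3] S(add(add(SSZ, Z), mul(SSZ, add(SSSZ, Z))))
  [4] S(add(S(add(SZ, Z)), mul(SSZ, add(SSSZ, Z))))
  [5] S(S(add(add(SZ, Z), mul(SSZ, add(SSSZ, Z)))))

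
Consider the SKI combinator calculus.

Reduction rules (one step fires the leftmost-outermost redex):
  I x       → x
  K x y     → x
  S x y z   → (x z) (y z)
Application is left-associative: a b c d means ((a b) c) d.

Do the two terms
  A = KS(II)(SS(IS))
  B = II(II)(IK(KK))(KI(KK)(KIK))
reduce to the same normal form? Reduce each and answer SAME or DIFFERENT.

Term A:
  start: KS(II)(SS(IS))
  →1  S(SS(IS))
  →2  S(SSS)

Term B:
  start: II(II)(IK(KK))(KI(KK)(KIK))
  →1  I(II)(IK(KK))(KI(KK)(KIK))
  →2  II(IK(KK))(KI(KK)(KIK))
  →3  I(IK(KK))(KI(KK)(KIK))
  →4  IK(KK)(KI(KK)(KIK))
  →5  K(KK)(KI(KK)(KIK))
  →6  KK

Answer: DIFFERENT — A ⇓ S(SSS), B ⇓ KK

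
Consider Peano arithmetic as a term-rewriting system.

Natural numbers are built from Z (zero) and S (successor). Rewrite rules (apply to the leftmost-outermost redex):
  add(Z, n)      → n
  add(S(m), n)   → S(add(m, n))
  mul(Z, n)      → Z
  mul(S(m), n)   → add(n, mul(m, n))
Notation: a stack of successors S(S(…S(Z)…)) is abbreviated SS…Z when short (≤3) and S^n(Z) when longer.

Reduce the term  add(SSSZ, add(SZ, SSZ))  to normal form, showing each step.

  start: add(SSSZ, add(SZ, SSZ))
  [1] S(add(SSZ, add(SZ, SSZ)))
  [2] S(S(add(SZ, add(SZ, SSZ))))
  [3] S(S(S(add(Z, add(SZ, SSZ)))))
  [4] S(S(S(add(SZ, SSZ))))
  [5] S(S(S(S(add(Z, SSZ)))))
  [6] S^6(Z)

Answer: normal form = S^6(Z)  (in 6 steps)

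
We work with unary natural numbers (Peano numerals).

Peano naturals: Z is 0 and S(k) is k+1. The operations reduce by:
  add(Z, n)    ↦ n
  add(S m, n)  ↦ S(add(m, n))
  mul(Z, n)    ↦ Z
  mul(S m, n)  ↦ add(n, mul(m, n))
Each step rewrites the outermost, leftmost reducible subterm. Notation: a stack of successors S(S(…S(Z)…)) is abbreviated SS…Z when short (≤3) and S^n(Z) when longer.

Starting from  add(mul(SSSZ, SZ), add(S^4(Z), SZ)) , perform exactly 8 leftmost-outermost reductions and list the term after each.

  start: add(mul(SSSZ, SZ), add(S^4(Z), SZ))
  step 1: add(add(SZ, mul(SSZ, SZ)), add(S^4(Z), SZ))
  step 2: add(S(add(Z, mul(SSZ, SZ))), add(S^4(Z), SZ))
  step 3: S(add(add(Z, mul(SSZ, SZ)), add(S^4(Z), SZ)))
  step 4: S(add(mul(SSZ, SZ), add(S^4(Z), SZ)))
  step 5: S(add(add(SZ, mul(SZ, SZ)), add(S^4(Z), SZ)))
  step 6: S(add(S(add(Z, mul(SZ, SZ))), add(S^4(Z), SZ)))
  step 7: S(S(add(add(Z, mul(SZ, SZ)), add(S^4(Z), SZ))))
  step 8: S(S(add(mul(SZ, SZ), add(S^4(Z), SZ))))

Answer: after 8 steps: S(S(add(mul(SZ, SZ), add(S^4(Z), SZ))))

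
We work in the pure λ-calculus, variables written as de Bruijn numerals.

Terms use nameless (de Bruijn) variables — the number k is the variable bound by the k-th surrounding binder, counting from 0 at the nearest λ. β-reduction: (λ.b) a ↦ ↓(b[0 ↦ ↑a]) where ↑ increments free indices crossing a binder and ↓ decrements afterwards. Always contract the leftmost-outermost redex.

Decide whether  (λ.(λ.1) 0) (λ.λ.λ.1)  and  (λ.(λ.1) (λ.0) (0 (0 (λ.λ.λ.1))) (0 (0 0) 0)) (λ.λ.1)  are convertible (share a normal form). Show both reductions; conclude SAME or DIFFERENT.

Term A:
  start: (λ.(λ.1) 0) (λ.λ.λ.1)
  step 1: (λ.λ.λ.λ.1) (λ.λ.λ.1)
  step 2: λ.λ.λ.1

Term B:
  start: (λ.(λ.1) (λ.0) (0 (0 (λ.λ.λ.1))) (0 (0 0) 0)) (λ.λ.1)
  step 1: (λ.λ.λ.1) (λ.0) ((λ.λ.1) ((λ.λ.1) (λ.λ.λ.1))) ((λ.λ.1) ((λ.λ.1) (λ.λ.1)) (λ.λ.1))
  step 2: (λ.λ.1) ((λ.λ.1) ((λ.λ.1) (λ.λ.λ.1))) ((λ.λ.1) ((λ.λ.1) (λ.λ.1)) (λ.λ.1))
  step 3: (λ.(λ.λ.1) ((λ.λ.1) (λ.λ.λ.1))) ((λ.λ.1) ((λ.λ.1) (λ.λ.1)) (λ.λ.1))
  step 4: (λ.λ.1) ((λ.λ.1) (λ.λ.λ.1))
  step 5: λ.(λ.λ.1) (λ.λ.λ.1)
  step 6: λ.λ.λ.λ.λ.1

Answer: DIFFERENT — A ⇓ λ.λ.λ.1, B ⇓ λ.λ.λ.λ.λ.1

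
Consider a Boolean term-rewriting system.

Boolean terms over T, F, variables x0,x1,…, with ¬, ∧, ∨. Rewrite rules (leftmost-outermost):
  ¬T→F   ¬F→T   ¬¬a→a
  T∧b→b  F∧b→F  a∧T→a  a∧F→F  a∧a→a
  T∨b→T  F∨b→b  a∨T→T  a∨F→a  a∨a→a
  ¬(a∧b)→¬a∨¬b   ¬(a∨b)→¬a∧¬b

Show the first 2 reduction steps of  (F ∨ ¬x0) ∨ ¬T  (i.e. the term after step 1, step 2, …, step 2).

Answer: after 2 steps: ¬x0 ∨ F

Working:
  start: (F ∨ ¬x0) ∨ ¬T
  →1  ¬x0 ∨ ¬T
  →2  ¬x0 ∨ F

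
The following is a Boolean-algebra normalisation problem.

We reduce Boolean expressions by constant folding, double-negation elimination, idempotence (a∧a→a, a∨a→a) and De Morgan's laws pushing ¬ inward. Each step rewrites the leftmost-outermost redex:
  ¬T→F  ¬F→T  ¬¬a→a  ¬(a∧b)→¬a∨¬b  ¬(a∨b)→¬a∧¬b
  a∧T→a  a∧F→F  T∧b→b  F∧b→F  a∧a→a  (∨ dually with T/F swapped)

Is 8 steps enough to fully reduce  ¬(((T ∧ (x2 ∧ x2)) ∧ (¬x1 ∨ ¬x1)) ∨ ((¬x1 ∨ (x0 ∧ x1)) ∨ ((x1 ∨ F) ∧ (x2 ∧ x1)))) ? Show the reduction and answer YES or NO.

  start: ¬(((T ∧ (x2 ∧ x2)) ∧ (¬x1 ∨ ¬x1)) ∨ ((¬x1 ∨ (x0 ∧ x1)) ∨ ((x1 ∨ F) ∧ (x2 ∧ x1))))
  step 1: ¬((T ∧ (x2 ∧ x2)) ∧ (¬x1 ∨ ¬x1)) ∧ ¬((¬x1 ∨ (x0 ∧ x1)) ∨ ((x1 ∨ F) ∧ (x2 ∧ x1)))
  step 2: (¬(T ∧ (x2 ∧ x2)) ∨ ¬(¬x1 ∨ ¬x1)) ∧ ¬((¬x1 ∨ (x0 ∧ x1)) ∨ ((x1 ∨ F) ∧ (x2 ∧ x1)))
  step 3: ((¬T ∨ ¬(x2 ∧ x2)) ∨ ¬(¬x1 ∨ ¬x1)) ∧ ¬((¬x1 ∨ (x0 ∧ x1)) ∨ ((x1 ∨ F) ∧ (x2 ∧ x1)))
  step 4: ((F ∨ ¬(x2 ∧ x2)) ∨ ¬(¬x1 ∨ ¬x1)) ∧ ¬((¬x1 ∨ (x0 ∧ x1)) ∨ ((x1 ∨ F) ∧ (x2 ∧ x1)))
  step 5: (¬(x2 ∧ x2) ∨ ¬(¬x1 ∨ ¬x1)) ∧ ¬((¬x1 ∨ (x0 ∧ x1)) ∨ ((x1 ∨ F) ∧ (x2 ∧ x1)))
  step 6: ((¬x2 ∨ ¬x2) ∨ ¬(¬x1 ∨ ¬x1)) ∧ ¬((¬x1 ∨ (x0 ∧ x1)) ∨ ((x1 ∨ F) ∧ (x2 ∧ x1)))
  step 7: (¬x2 ∨ ¬(¬x1 ∨ ¬x1)) ∧ ¬((¬x1 ∨ (x0 ∧ x1)) ∨ ((x1 ∨ F) ∧ (x2 ∧ x1)))
  step 8: (¬x2 ∨ (¬¬x1 ∧ ¬¬x1)) ∧ ¬((¬x1 ∨ (x0 ∧ x1)) ∨ ((x1 ∨ F) ∧ (x2 ∧ x1)))

Answer: NO — after 8 steps the term is (¬x2 ∨ (¬¬x1 ∧ ¬¬x1)) ∧ ¬((¬x1 ∨ (x0 ∧ x1)) ∨ ((x1 ∨ F) ∧ (x2 ∧ x1))), not yet normal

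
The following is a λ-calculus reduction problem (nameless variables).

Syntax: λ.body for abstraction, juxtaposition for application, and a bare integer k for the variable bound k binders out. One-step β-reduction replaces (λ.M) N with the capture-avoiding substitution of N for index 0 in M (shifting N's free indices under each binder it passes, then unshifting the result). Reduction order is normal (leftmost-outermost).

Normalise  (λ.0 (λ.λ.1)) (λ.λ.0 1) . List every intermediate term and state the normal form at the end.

Answer: normal form = λ.0 (λ.λ.1)  (in 2 steps)

Working:
  start: (λ.0 (λ.λ.1)) (λ.λ.0 1)
  step 1: (λ.λ.0 1) (λ.λ.1)
  step 2: λ.0 (λ.λ.1)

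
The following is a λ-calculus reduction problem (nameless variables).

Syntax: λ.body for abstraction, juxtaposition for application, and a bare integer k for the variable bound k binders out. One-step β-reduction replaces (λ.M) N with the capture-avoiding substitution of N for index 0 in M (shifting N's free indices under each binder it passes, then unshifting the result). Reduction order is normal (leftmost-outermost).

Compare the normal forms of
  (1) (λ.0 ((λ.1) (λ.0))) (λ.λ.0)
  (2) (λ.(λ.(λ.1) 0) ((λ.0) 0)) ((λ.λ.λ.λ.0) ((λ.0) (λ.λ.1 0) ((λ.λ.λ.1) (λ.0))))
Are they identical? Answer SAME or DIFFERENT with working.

Term A:
  start: (λ.0 ((λ.1) (λ.0))) (λ.λ.0)
  [1] (λ.λ.0) ((λ.λ.λ.0) (λ.0))
  [2] λ.0

Term B:
  start: (λ.(λ.(λ.1) 0) ((λ.0) 0)) ((λ.λ.λ.λ.0) ((λ.0) (λ.λ.1 0) ((λ.λ.λ.1) (λ.0))))
  [1] (λ.(λ.1) 0) ((λ.0) ((λ.λ.λ.λ.0) ((λ.0) (λ.λ.1 0) ((λ.λ.λ.1) (λ.0)))))
  [2] (λ.(λ.0) ((λ.λ.λ.λ.0) ((λ.0) (λ.λ.1 0) ((λ.λ.λ.1) (λ.0))))) ((λ.0) ((λ.λ.λ.λ.0) ((λ.0) (λ.λ.1 0) ((λ.λ.λ.1) (λ.0)))))
  [3] (λ.0) ((λ.λ.λ.λ.0) ((λ.0) (λ.λ.1 0) ((λ.λ.λ.1) (λ.0))))
  [4] (λ.λ.λ.λ.0) ((λ.0) (λ.λ.1 0) ((λ.λ.λ.1) (λ.0)))
  [5] λ.λ.λ.0

Answer: DIFFERENT — A ⇓ λ.0, B ⇓ λ.λ.λ.0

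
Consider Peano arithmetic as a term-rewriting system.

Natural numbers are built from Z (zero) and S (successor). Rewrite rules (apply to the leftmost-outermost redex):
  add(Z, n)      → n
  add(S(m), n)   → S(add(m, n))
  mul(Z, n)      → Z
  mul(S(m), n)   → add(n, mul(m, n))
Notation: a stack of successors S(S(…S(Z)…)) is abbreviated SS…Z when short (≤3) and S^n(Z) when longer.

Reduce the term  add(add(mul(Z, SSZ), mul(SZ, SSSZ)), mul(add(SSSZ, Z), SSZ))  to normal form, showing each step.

  start: add(add(mul(Z, SSZ), mul(SZ, SSSZ)), mul(add(SSSZ, Z), SSZ))
  →1  add(add(Z, mul(SZ, SSSZ)), mul(add(SSSZ, Z), SSZ))
  →2  add(mul(SZ, SSSZ), mul(add(SSSZ, Z), SSZ))
  →3  add(add(SSSZ, mul(Z, SSSZ)), mul(add(SSSZ, Z), SSZ))
  →4  add(S(add(SSZ, mul(Z, SSSZ))), mul(add(SSSZ, Z), SSZ))
  →5  S(add(add(SSZ, mul(Z, SSSZ)), mul(add(SSSZ, Z), SSZ)))
  →6  S(add(S(add(SZ, mul(Z, SSSZ))), mul(add(SSSZ, Z), SSZ)))
  →7  S(S(add(add(SZ, mul(Z, SSSZ)), mul(add(SSSZ, Z), SSZ))))
  →8  S(S(add(S(add(Z, mul(Z, SSSZ))), mul(add(SSSZ, Z), SSZ))))
  →9  S(S(S(add(add(Z, mul(Z, SSSZ)), mul(add(SSSZ, Z), SSZ)))))
  →10  S(S(S(add(mul(Z, SSSZ), mul(add(SSSZ, Z), SSZ)))))
  →11  S(S(S(add(Z, mul(add(SSSZ, Z), SSZ)))))
  →12  S(S(S(mul(add(SSSZ, Z), SSZ))))
  →13  S(S(S(mul(S(add(SSZ, Z)), SSZ))))
  →14  S(S(S(add(SSZ, mul(add(SSZ, Z), SSZ)))))
  →15  S(S(S(S(add(SZ, mul(add(SSZ, Z), SSZ))))))
  →16  S(S(S(S(S(add(Z, mul(add(SSZ, Z), SSZ)))))))
  →17  S(S(S(S(S(mul(add(SSZ, Z), SSZ))))))
  →18  S(S(S(S(S(mul(S(add(SZ, Z)), SSZ))))))
  →19  S(S(S(S(S(add(SSZ, mul(add(SZ, Z), SSZ)))))))
  →20  S(S(S(S(S(S(add(SZ, mul(add(SZ, Z), SSZ))))))))
  →21  S(S(S(S(S(S(S(add(Z, mul(add(SZ, Z), SSZ)))))))))
  →22  S(S(S(S(S(S(S(mul(add(SZ, Z), SSZ))))))))
  →23  S(S(S(S(S(S(S(mul(S(add(Z, Z)), SSZ))))))))
  →24  S(S(S(S(S(S(S(add(SSZ, mul(add(Z, Z), SSZ)))))))))
  →25  S(S(S(S(S(S(S(S(add(SZ, mul(add(Z, Z), SSZ))))))))))
  →26  S(S(S(S(S(S(S(S(S(add(Z, mul(add(Z, Z), SSZ)))))))))))
  →27  S(S(S(S(S(S(S(S(S(mul(add(Z, Z), SSZ))))))))))
  →28  S(S(S(S(S(S(S(S(S(mul(Z, SSZ))))))))))
  →29  S^9(Z)

Answer: normal form = S^9(Z)  (in 29 steps)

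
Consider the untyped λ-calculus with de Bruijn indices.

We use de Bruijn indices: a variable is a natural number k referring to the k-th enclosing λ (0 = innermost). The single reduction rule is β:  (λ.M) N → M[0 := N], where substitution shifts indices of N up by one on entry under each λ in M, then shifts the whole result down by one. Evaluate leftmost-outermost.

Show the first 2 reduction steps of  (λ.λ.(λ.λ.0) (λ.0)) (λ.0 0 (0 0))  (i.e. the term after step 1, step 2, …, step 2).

  start: (λ.λ.(λ.λ.0) (λ.0)) (λ.0 0 (0 0))
  step 1: λ.(λ.λ.0) (λ.0)
  step 2: λ.λ.0

Answer: after 2 steps: λ.λ.0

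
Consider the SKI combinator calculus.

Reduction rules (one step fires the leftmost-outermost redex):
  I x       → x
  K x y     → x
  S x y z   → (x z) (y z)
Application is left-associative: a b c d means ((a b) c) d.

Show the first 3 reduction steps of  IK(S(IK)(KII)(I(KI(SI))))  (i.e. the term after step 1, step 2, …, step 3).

  start: IK(S(IK)(KII)(I(KI(SI))))
  →1  K(S(IK)(KII)(I(KI(SI))))
  →2  K(IK(I(KI(SI)))(KII(I(KI(SI)))))
  →3  K(K(I(KI(SI)))(KII(I(KI(SI)))))

Answer: after 3 steps: K(K(I(KI(SI)))(KII(I(KI(SI)))))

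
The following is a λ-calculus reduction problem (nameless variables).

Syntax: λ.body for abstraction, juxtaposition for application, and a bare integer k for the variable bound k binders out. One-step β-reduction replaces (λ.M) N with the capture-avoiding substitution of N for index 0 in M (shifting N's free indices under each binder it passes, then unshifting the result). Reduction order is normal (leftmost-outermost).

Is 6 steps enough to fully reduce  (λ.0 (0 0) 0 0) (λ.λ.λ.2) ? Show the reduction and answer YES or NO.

  start: (λ.0 (0 0) 0 0) (λ.λ.λ.2)
  step 1: (λ.λ.λ.2) ((λ.λ.λ.2) (λ.λ.λ.2)) (λ.λ.λ.2) (λ.λ.λ.2)
  step 2: (λ.λ.(λ.λ.λ.2) (λ.λ.λ.2)) (λ.λ.λ.2) (λ.λ.λ.2)
  step 3: (λ.(λ.λ.λ.2) (λ.λ.λ.2)) (λ.λ.λ.2)
  step 4: (λ.λ.λ.2) (λ.λ.λ.2)
  step 5: λ.λ.λ.λ.λ.2

Answer: YES — reaches normal form λ.λ.λ.λ.λ.2 in 5 ≤ 6 steps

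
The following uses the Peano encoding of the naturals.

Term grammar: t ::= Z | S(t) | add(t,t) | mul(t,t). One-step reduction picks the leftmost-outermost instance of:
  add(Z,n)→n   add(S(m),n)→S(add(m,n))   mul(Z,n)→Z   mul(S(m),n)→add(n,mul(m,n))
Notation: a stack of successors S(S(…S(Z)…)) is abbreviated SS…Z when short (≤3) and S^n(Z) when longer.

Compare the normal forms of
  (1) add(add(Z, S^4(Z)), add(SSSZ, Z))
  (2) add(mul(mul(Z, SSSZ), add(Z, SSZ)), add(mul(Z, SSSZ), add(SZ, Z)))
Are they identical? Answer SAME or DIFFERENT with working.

Answer: DIFFERENT — A ⇓ S^7(Z), B ⇓ SZ

Reduction:
Term A:
  start: add(add(Z, S^4(Z)), add(SSSZ, Z))
  step 1: add(S^4(Z), add(SSSZ, Z))
  step 2: S(add(SSSZ, add(SSSZ, Z)))
  step 3: S(S(add(SSZ, add(SSSZ, Z))))
  step 4: S(S(S(add(SZ, add(SSSZ, Z)))))
  step 5: S(S(S(S(add(Z, add(SSSZ, Z))))))
  step 6: S(S(S(S(add(SSSZ, Z)))))
  step 7: S(S(S(S(S(add(SSZ, Z))))))
  step 8: S(S(S(S(S(S(add(SZ, Z)))))))
  step 9: S(S(S(S(S(S(S(add(Z, Z))))))))
  step 10: S^7(Z)

Term B:
  start: add(mul(mul(Z, SSSZ), add(Z, SSZ)), add(mul(Z, SSSZ), add(SZ, Z)))
  step 1: add(mul(Z, add(Z, SSZ)), add(mul(Z, SSSZ), add(SZ, Z)))
  step 2: add(Z, add(mul(Z, SSSZ), add(SZ, Z)))
  step 3: add(mul(Z, SSSZ), add(SZ, Z))
  step 4: add(Z, add(SZ, Z))
  step 5: add(SZ, Z)
  step 6: S(add(Z, Z))
  step 7: SZ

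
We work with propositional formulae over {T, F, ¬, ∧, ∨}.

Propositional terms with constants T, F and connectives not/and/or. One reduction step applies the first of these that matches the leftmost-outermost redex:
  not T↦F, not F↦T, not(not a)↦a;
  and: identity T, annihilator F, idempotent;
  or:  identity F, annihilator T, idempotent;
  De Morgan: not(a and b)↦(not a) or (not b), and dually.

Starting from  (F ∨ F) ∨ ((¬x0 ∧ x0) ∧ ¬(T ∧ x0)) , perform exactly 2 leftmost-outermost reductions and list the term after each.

  start: (F ∨ F) ∨ ((¬x0 ∧ x0) ∧ ¬(T ∧ x0))
  →1  F ∨ ((¬x0 ∧ x0) ∧ ¬(T ∧ x0))
  →2  (¬x0 ∧ x0) ∧ ¬(T ∧ x0)

Answer: after 2 steps: (¬x0 ∧ x0) ∧ ¬(T ∧ x0)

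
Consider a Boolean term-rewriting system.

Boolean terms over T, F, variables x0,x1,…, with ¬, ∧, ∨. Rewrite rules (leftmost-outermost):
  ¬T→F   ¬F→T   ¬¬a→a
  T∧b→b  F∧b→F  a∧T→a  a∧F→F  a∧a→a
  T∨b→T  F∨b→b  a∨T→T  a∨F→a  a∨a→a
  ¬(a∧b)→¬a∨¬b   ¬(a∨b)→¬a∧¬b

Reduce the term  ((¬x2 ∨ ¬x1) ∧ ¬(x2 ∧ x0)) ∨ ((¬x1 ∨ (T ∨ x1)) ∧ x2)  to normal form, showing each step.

Answer: normal form = ((¬x2 ∨ ¬x1) ∧ (¬x2 ∨ ¬x0)) ∨ x2  (in 4 steps)

Derivation:
  start: ((¬x2 ∨ ¬x1) ∧ ¬(x2 ∧ x0)) ∨ ((¬x1 ∨ (T ∨ x1)) ∧ x2)
  step 1: ((¬x2 ∨ ¬x1) ∧ (¬x2 ∨ ¬x0)) ∨ ((¬x1 ∨ (T ∨ x1)) ∧ x2)
  step 2: ((¬x2 ∨ ¬x1) ∧ (¬x2 ∨ ¬x0)) ∨ ((¬x1 ∨ T) ∧ x2)
  step 3: ((¬x2 ∨ ¬x1) ∧ (¬x2 ∨ ¬x0)) ∨ (T ∧ x2)
  step 4: ((¬x2 ∨ ¬x1) ∧ (¬x2 ∨ ¬x0)) ∨ x2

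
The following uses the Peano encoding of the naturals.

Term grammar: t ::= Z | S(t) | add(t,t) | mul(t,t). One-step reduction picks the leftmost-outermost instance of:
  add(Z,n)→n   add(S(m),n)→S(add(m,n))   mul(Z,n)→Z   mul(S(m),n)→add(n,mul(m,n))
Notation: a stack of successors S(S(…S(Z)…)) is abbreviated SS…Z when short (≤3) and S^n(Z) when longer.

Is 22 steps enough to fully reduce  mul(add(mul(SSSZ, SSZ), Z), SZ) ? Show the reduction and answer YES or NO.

Answer: NO — after 22 steps the term is S(S(S(S(add(Z, mul(add(add(Z, mul(SZ, SSZ)), Z), SZ)))))), not yet normal

Working:
  start: mul(add(mul(SSSZ, SSZ), Z), SZ)
  step 1: mul(add(add(SSZ, mul(SSZ, SSZ)), Z), SZ)
  step 2: mul(add(S(add(SZ, mul(SSZ, SSZ))), Z), SZ)
  step 3: mul(S(add(add(SZ, mul(SSZ, SSZ)), Z)), SZ)
  step 4: add(SZ, mul(add(add(SZ, mul(SSZ, SSZ)), Z), SZ))
  step 5: S(add(Z, mul(add(add(SZ, mul(SSZ, SSZ)), Z), SZ)))
  step 6: S(mul(add(add(SZ, mul(SSZ, SSZ)), Z), SZ))
  step 7: S(mul(add(S(add(Z, mul(SSZ, SSZ))), Z), SZ))
  step 8: S(mul(S(add(add(Z, mul(SSZ, SSZ)), Z)), SZ))
  step 9: S(add(SZ, mul(add(add(Z, mul(SSZ, SSZ)), Z), SZ)))
  step 10: S(S(add(Z, mul(add(add(Z, mul(SSZ, SSZ)), Z), SZ))))
  step 11: S(S(mul(add(add(Z, mul(SSZ, SSZ)), Z), SZ)))
  step 12: S(S(mul(add(mul(SSZ, SSZ), Z), SZ)))
  step 13: S(S(mul(add(add(SSZ, mul(SZ, SSZ)), Z), SZ)))
  step 14: S(S(mul(add(S(add(SZ, mul(SZ, SSZ))), Z), SZ)))
  step 15: S(S(mul(S(add(add(SZ, mul(SZ, SSZ)), Z)), SZ)))
  step 16: S(S(add(SZ, mul(add(add(SZ, mul(SZ, SSZ)), Z), SZ))))
  step 17: S(S(S(add(Z, mul(add(add(SZ, mul(SZ, SSZ)), Z), SZ)))))
  step 18: S(S(S(mul(add(add(SZ, mul(SZ, SSZ)), Z), SZ))))
  step 19: S(S(S(mul(add(S(add(Z, mul(SZ, SSZ))), Z), SZ))))
  step 20: S(S(S(mul(S(add(add(Z, mul(SZ, SSZ)), Z)), SZ))))
  step 21: S(S(S(add(SZ, mul(add(add(Z, mul(SZ, SSZ)), Z), SZ)))))
  step 22: S(S(S(S(add(Z, mul(add(add(Z, mul(SZ, SSZ)), Z), SZ))))))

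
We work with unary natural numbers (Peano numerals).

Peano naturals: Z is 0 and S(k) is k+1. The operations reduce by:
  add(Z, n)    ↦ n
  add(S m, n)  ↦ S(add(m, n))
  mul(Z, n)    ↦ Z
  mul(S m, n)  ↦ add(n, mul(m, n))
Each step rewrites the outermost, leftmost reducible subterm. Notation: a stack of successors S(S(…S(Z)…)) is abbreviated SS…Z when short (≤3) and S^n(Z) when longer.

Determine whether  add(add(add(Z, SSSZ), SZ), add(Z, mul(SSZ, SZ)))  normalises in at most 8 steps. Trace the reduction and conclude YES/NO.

  start: add(add(add(Z, SSSZ), SZ), add(Z, mul(SSZ, SZ)))
  [1] add(add(SSSZ, SZ), add(Z, mul(SSZ, SZ)))
  [2] add(S(add(SSZ, SZ)), add(Z, mul(SSZ, SZ)))
  [3] S(add(add(SSZ, SZ), add(Z, mul(SSZ, SZ))))
  [4] S(add(S(add(SZ, SZ)), add(Z, mul(SSZ, SZ))))
  [5] S(S(add(add(SZ, SZ), add(Z, mul(SSZ, SZ)))))
  [6] S(S(add(S(add(Z, SZ)), add(Z, mul(SSZ, SZ)))))
  [7] S(S(S(add(add(Z, SZ), add(Z, mul(SSZ, SZ))))))
  [8] S(S(S(add(SZ, add(Z, mul(SSZ, SZ))))))

Answer: NO — after 8 steps the term is S(S(S(add(SZ, add(Z, mul(SSZ, SZ)))))), not yet normal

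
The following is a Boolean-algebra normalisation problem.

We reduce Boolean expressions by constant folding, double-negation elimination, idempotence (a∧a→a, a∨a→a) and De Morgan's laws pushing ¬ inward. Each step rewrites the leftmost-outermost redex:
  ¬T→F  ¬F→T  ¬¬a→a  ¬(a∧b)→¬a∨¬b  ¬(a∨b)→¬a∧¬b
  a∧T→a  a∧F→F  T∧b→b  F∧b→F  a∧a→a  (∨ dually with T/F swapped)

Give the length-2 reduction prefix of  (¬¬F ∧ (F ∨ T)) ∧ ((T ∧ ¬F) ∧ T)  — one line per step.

  start: (¬¬F ∧ (F ∨ T)) ∧ ((T ∧ ¬F) ∧ T)
  step 1: (F ∧ (F ∨ T)) ∧ ((T ∧ ¬F) ∧ T)
  step 2: F ∧ ((T ∧ ¬F) ∧ T)

Answer: after 2 steps: F ∧ ((T ∧ ¬F) ∧ T)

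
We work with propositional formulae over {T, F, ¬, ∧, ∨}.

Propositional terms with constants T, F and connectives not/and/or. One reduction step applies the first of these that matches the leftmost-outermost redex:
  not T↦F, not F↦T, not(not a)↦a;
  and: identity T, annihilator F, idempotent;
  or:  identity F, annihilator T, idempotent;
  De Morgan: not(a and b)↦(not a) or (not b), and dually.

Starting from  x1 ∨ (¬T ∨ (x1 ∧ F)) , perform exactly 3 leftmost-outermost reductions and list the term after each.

  start: x1 ∨ (¬T ∨ (x1 ∧ F))
  step 1: x1 ∨ (F ∨ (x1 ∧ F))
  step 2: x1 ∨ (x1 ∧ F)
  step 3: x1 ∨ F

Answer: after 3 steps: x1 ∨ F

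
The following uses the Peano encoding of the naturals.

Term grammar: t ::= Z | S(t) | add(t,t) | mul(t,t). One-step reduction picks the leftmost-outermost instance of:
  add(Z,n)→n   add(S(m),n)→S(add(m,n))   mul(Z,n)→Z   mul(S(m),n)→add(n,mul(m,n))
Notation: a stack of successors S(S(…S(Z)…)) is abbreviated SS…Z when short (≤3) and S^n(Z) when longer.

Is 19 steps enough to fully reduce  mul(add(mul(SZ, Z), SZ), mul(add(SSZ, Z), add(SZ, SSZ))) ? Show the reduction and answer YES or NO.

Answer: NO — after 19 steps the term is S(S(S(add(add(S(add(Z, SSZ)), mul(add(Z, Z), add(SZ, SSZ))), mul(Z, mul(add(SSZ, Z), add(SZ, SSZ))))))), not yet normal

Derivation:
  start: mul(add(mul(SZ, Z), SZ), mul(add(SSZ, Z), add(SZ, SSZ)))
  →1  mul(add(add(Z, mul(Z, Z)), SZ), mul(add(SSZ, Z), add(SZ, SSZ)))
  →2  mul(add(mul(Z, Z), SZ), mul(add(SSZ, Z), add(SZ, SSZ)))
  →3  mul(add(Z, SZ), mul(add(SSZ, Z), add(SZ, SSZ)))
  →4  mul(SZ, mul(add(SSZ, Z), add(SZ, SSZ)))
  →5  add(mul(add(SSZ, Z), add(SZ, SSZ)), mul(Z, mul(add(SSZ, Z), add(SZ, SSZ))))
  →6  add(mul(S(add(SZ, Z)), add(SZ, SSZ)), mul(Z, mul(add(SSZ, Z), add(SZ, SSZ))))
  →7  add(add(add(SZ, SSZ), mul(add(SZ, Z), add(SZ, SSZ))), mul(Z, mul(add(SSZ, Z), add(SZ, SSZ))))
  →8  add(add(S(add(Z, SSZ)), mul(add(SZ, Z), add(SZ, SSZ))), mul(Z, mul(add(SSZ, Z), add(SZ, SSZ))))
  →9  add(S(add(add(Z, SSZ), mul(add(SZ, Z), add(SZ, SSZ)))), mul(Z, mul(add(SSZ, Z), add(SZ, SSZ))))
  →10  S(add(add(add(Z, SSZ), mul(add(SZ, Z), add(SZ, SSZ))), mul(Z, mul(add(SSZ, Z), add(SZ, SSZ)))))
  →11  S(add(add(SSZ, mul(add(SZ, Z), add(SZ, SSZ))), mul(Z, mul(add(SSZ, Z), add(SZ, SSZ)))))
  →12  S(add(S(add(SZ, mul(add(SZ, Z), add(SZ, SSZ)))), mul(Z, mul(add(SSZ, Z), add(SZ, SSZ)))))
  →13  S(S(add(add(SZ, mul(add(SZ, Z), add(SZ, SSZ))), mul(Z, mul(add(SSZ, Z), add(SZ, SSZ))))))
  →14  S(S(add(S(add(Z, mul(add(SZ, Z), add(SZ, SSZ)))), mul(Z, mul(add(SSZ, Z), add(SZ, SSZ))))))
  →15  S(S(S(add(add(Z, mul(add(SZ, Z), add(SZ, SSZ))), mul(Z, mul(add(SSZ, Z), add(SZ, SSZ)))))))
  →16  S(S(S(add(mul(add(SZ, Z), add(SZ, SSZ)), mul(Z, mul(add(SSZ, Z), add(SZ, SSZ)))))))
  →17  S(S(S(add(mul(S(add(Z, Z)), add(SZ, SSZ)), mul(Z, mul(add(SSZ, Z), add(SZ, SSZ)))))))
  →18  S(S(S(add(add(add(SZ, SSZ), mul(add(Z, Z), add(SZ, SSZ))), mul(Z, mul(add(SSZ, Z), add(SZ, SSZ)))))))
  →19  S(S(S(add(add(S(add(Z, SSZ)), mul(add(Z, Z), add(SZ, SSZ))), mul(Z, mul(add(SSZ, Z), add(SZ, SSZ)))))))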